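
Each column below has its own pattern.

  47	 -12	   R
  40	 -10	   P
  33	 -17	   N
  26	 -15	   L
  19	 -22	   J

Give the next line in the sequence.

First component: −7 each step; 47, 40, 33, 26, 19 → 12.
Second component: alternating steps +2, −7, +2, −7, …, so -12, -10, -17, -15, -22 → -20.
Letter: letters move back 2 places in the alphabet, so R, P, N, L, J → H.
So the next line is 12  -20  H.

12  -20  H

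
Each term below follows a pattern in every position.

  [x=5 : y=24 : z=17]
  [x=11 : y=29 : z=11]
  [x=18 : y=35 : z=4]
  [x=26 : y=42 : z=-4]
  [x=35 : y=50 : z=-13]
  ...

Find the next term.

[x=45 : y=59 : z=-23]

X goes 5, 11, 18, 26, 35 → 45 (differences are 6, 7, 8, … (increasing by 1 each time)).
Y goes 24, 29, 35, 42, 50 → 59 (differences are 5, 6, 7, … (increasing by 1 each time)).
Z: together with the x always sums to 22, so 17, 11, 4, -4, -13 → -23.
Putting it together: [x=45 : y=59 : z=-23].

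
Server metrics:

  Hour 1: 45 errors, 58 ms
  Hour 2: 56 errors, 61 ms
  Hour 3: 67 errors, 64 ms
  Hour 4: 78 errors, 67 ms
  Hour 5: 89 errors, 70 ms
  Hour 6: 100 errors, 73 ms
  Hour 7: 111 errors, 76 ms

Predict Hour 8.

122 errors, 79 ms

For the errors, +11 each step: 45, 56, 67, 78, 89, 100, 111 → 122.
Ms: 58, 61, 64, 67, 70, 73, 76 → 79 (+3 each step).
Putting it together: 122 errors, 79 ms.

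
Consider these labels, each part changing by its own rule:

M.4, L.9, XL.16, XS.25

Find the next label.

S.36

Size: M, L, XL, XS → S (runs through clothing sizes XS→XL).
Second component: perfect squares: 2², 3², 4², …, so 4, 9, 16, 25 → 36.
So the next label is S.36.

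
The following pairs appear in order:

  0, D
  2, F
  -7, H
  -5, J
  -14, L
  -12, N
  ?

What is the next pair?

First entry — alternating steps +2, −9, +2, −9, …: 0, 2, -7, -5, -14, -12 → -21.
Letter — letters move forward 2 places in the alphabet: D, F, H, J, L, N → P.
So the next pair is -21, P.

-21, P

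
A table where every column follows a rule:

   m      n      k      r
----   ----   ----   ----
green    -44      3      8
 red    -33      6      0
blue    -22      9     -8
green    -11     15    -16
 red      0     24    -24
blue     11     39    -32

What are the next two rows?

green  22  63  -40; red  33  102  -48

Column m — repeats green → red → blue: green, red, blue, green, red, blue → green → red.
For the column n, +11 each step: -44, -33, -22, -11, 0, 11 → 22 → 33.
Column k: each term is the sum of the two before it, so 3, 6, 9, 15, 24, 39 → 63 → 102.
Column r: −8 each step; 8, 0, -8, -16, -24, -32 → -40 → -48.
So the next two rows are green  22  63  -40 and red  33  102  -48.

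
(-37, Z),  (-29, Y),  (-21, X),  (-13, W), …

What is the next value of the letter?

Letter: Z, Y, X, W → V (letters move back 1 place in the alphabet).

V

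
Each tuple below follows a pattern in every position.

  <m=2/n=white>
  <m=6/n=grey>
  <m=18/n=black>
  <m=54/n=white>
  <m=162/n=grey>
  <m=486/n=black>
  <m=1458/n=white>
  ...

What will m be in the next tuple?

4374

M: ×3 each step; 2, 6, 18, 54, 162, 486, 1458 → 4374.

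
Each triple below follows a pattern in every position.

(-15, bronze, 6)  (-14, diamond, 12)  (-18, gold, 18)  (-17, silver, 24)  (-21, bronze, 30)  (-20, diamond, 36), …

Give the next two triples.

First part: alternating steps +1, −4, +1, −4, …, so -15, -14, -18, -17, -21, -20 → -24 → -23.
Rank goes bronze, diamond, gold, silver, bronze, diamond → gold → silver (repeats bronze → diamond → gold → silver).
Third part: +6 each step; 6, 12, 18, 24, 30, 36 → 42 → 48.
Putting the parts together: (-24, gold, 42) and then (-23, silver, 48).

(-24, gold, 42), (-23, silver, 48)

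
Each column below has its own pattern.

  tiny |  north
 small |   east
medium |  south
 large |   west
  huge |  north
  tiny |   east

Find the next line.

For the size, repeats tiny → small → medium → large → huge: tiny, small, medium, large, huge, tiny → small.
Direction: repeats north → east → south → west; north, east, south, west, north, east → south.
Putting it together: small  south.

small  south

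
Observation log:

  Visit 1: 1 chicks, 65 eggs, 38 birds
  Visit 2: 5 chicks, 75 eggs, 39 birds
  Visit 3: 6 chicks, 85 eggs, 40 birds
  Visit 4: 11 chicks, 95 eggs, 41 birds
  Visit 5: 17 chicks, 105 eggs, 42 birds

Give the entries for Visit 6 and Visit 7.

28 chicks, 115 eggs, 43 birds; 45 chicks, 125 eggs, 44 birds

Chicks: each term is the sum of the two before it, so 1, 5, 6, 11, 17 → 28 → 45.
Eggs: +10 each step, so 65, 75, 85, 95, 105 → 115 → 125.
Birds — +1 each step: 38, 39, 40, 41, 42 → 43 → 44.
So the next two records are 28 chicks, 115 eggs, 43 birds and 45 chicks, 125 eggs, 44 birds.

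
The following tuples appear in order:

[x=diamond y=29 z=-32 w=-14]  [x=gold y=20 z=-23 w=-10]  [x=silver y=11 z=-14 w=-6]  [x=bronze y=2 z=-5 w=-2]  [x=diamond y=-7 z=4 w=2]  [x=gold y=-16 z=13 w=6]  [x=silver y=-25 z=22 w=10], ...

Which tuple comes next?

[x=bronze y=-34 z=31 w=14]

X goes diamond, gold, silver, bronze, diamond, gold, silver → bronze (repeats diamond → gold → silver → bronze).
Y: −9 each step; 29, 20, 11, 2, -7, -16, -25 → -34.
For the z, +9 each step: -32, -23, -14, -5, 4, 13, 22 → 31.
W — +4 each step: -14, -10, -6, -2, 2, 6, 10 → 14.
Putting it together: [x=bronze y=-34 z=31 w=14].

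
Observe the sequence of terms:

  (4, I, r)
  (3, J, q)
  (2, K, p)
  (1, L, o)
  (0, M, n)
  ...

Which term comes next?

First coordinate: 4, 3, 2, 1, 0 → -1 (−1 each step).
First letter: letters move forward 1 place in the alphabet, so I, J, K, L, M → N.
Second letter — letters move back 1 place in the alphabet: r, q, p, o, n → m.
Combining the parts gives (-1, N, m).

(-1, N, m)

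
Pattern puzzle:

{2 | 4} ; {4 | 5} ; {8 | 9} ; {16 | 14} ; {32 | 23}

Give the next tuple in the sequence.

{64 | 37}

For the first part, ×2 each step: 2, 4, 8, 16, 32 → 64.
Second part: each term is the sum of the two before it, so 4, 5, 9, 14, 23 → 37.
So the next tuple is {64 | 37}.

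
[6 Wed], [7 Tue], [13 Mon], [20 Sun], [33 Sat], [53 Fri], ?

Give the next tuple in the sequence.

[86 Thu]

First entry: each term is the sum of the two before it; 6, 7, 13, 20, 33, 53 → 86.
Day — runs backward through the weekdays Mon→Sun: Wed, Tue, Mon, Sun, Sat, Fri → Thu.
Putting it together: [86 Thu].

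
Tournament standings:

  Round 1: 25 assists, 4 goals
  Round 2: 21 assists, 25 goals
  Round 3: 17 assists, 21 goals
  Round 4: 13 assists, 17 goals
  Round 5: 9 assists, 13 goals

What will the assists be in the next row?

5

Assists goes 25, 21, 17, 13, 9 → 5 (−4 each step).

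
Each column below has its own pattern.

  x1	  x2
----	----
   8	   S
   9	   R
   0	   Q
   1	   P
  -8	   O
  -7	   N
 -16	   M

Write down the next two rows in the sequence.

Column x1 — alternating steps +1, −9, +1, −9, …: 8, 9, 0, 1, -8, -7, -16 → -15 → -24.
Column x2: letters move back 1 place in the alphabet, so S, R, Q, P, O, N, M → L → K.
So the next two rows are -15  L and -24  K.

-15  L; -24  K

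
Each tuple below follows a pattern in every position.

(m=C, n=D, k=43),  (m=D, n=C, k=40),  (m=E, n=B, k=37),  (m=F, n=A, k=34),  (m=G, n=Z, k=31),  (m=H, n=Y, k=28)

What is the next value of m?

M: letters move forward 1 place in the alphabet; C, D, E, F, G, H → I.

I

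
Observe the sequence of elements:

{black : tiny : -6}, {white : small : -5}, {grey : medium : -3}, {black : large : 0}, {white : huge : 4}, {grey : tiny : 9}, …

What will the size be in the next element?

Size: tiny, small, medium, large, huge, tiny → small (repeats tiny → small → medium → large → huge).

small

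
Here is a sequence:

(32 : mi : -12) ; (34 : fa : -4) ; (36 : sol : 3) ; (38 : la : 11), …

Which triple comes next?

(40 : ti : 18)

First value: +2 each step, so 32, 34, 36, 38 → 40.
Note — runs through the solfège scale do→ti: mi, fa, sol, la → ti.
Third value: alternating steps +8, +7, +8, +7, …; -12, -4, 3, 11 → 18.
So the next triple is (40 : ti : 18).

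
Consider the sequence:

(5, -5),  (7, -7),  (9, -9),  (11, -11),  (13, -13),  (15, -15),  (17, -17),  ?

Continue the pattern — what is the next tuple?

(19, -19)

First coordinate: +2 each step; 5, 7, 9, 11, 13, 15, 17 → 19.
Second coordinate: -5, -7, -9, -11, -13, -15, -17 → -19 (always the negative of the first coordinate).
Combining the parts gives (19, -19).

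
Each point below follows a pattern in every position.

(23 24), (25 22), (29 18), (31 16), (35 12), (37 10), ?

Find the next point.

(41 6)

First part: alternating steps +2, +4, +2, +4, …, so 23, 25, 29, 31, 35, 37 → 41.
Second part: 24, 22, 18, 16, 12, 10 → 6 (together with the first part always sums to 47).
So the next point is (41 6).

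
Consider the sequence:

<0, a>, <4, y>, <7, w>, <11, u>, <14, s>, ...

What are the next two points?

First part — alternating steps +4, +3, +4, +3, …: 0, 4, 7, 11, 14 → 18 → 21.
Letter — letters move back 2 places in the alphabet, wrapping A→Z: a, y, w, u, s → q → o.
So the next two points are <18, q> and <21, o>.

<18, q>, <21, o>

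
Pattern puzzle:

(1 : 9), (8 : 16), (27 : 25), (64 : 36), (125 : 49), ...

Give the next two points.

First coordinate: perfect cubes: 1³, 2³, 3³, …, so 1, 8, 27, 64, 125 → 216 → 343.
Second coordinate: perfect squares: 3², 4², 5², …; 9, 16, 25, 36, 49 → 64 → 81.
So the next two points are (216 : 64) and (343 : 81).

(216 : 64), (343 : 81)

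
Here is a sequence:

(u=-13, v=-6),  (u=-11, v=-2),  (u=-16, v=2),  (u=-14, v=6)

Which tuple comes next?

U: alternating steps +2, −5, +2, −5, …; -13, -11, -16, -14 → -19.
For the v, +4 each step: -6, -2, 2, 6 → 10.
Combining the parts gives (u=-19, v=10).

(u=-19, v=10)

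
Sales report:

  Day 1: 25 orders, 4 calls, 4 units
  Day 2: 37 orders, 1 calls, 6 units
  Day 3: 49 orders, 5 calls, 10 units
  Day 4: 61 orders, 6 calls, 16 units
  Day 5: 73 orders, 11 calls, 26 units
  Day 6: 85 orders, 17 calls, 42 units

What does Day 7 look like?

97 orders, 28 calls, 68 units

Orders — +12 each step: 25, 37, 49, 61, 73, 85 → 97.
Calls: each term is the sum of the two before it, so 4, 1, 5, 6, 11, 17 → 28.
Units: 4, 6, 10, 16, 26, 42 → 68 (each term is the sum of the two before it).
Putting it together: 97 orders, 28 calls, 68 units.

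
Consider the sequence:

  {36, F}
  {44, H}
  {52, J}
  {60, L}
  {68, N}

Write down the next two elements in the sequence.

First component: +8 each step, so 36, 44, 52, 60, 68 → 76 → 84.
Letter — letters move forward 2 places in the alphabet: F, H, J, L, N → P → R.
Putting the parts together: {76, P} and then {84, R}.

{76, P}, {84, R}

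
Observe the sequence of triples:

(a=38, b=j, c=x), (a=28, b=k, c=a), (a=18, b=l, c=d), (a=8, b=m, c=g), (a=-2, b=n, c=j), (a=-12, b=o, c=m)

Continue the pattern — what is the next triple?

A: 38, 28, 18, 8, -2, -12 → -22 (−10 each step).
B: j, k, l, m, n, o → p (letters move forward 1 place in the alphabet).
C — letters move forward 3 places in the alphabet, wrapping Z→A: x, a, d, g, j, m → p.
So the next triple is (a=-22, b=p, c=p).

(a=-22, b=p, c=p)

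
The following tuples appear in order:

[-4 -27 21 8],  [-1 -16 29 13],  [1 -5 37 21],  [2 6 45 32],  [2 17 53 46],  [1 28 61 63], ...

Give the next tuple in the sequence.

First coordinate — differences are 3, 2, 1, … (decreasing by 1 each time): -4, -1, 1, 2, 2, 1 → -1.
For the second coordinate, +11 each step: -27, -16, -5, 6, 17, 28 → 39.
Third coordinate: +8 each step, so 21, 29, 37, 45, 53, 61 → 69.
Fourth coordinate — differences are 5, 8, 11, … (increasing by 3 each time): 8, 13, 21, 32, 46, 63 → 83.
So the next tuple is [-1 39 69 83].

[-1 39 69 83]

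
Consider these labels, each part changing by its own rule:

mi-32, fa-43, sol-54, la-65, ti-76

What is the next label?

do-87

For the note, runs through the solfège scale do→ti: mi, fa, sol, la, ti → do.
For the second component, +11 each step: 32, 43, 54, 65, 76 → 87.
Combining the parts gives do-87.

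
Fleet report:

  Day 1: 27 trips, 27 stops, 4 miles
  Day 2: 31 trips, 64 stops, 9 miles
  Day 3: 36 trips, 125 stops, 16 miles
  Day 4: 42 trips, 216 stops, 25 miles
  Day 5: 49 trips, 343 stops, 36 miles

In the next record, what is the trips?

57

Trips: differences are 4, 5, 6, … (increasing by 1 each time), so 27, 31, 36, 42, 49 → 57.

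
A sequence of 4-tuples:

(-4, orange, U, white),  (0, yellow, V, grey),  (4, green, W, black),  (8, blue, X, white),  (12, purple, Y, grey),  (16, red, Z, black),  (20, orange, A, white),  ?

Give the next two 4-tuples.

(24, yellow, B, grey), (28, green, C, black)

First entry: -4, 0, 4, 8, 12, 16, 20 → 24 → 28 (+4 each step).
Colour — repeats orange → yellow → green → blue → purple → red: orange, yellow, green, blue, purple, red, orange → yellow → green.
Letter goes U, V, W, X, Y, Z, A → B → C (letters move forward 1 place in the alphabet, wrapping Z→A).
Shade: repeats white → grey → black, so white, grey, black, white, grey, black, white → grey → black.
Putting the parts together: (24, yellow, B, grey) and then (28, green, C, black).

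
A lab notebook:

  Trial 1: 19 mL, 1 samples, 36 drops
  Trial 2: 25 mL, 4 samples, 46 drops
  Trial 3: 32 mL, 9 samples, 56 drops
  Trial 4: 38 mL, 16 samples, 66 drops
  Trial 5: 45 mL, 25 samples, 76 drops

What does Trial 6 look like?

ML: 19, 25, 32, 38, 45 → 51 (alternating steps +6, +7, +6, +7, …).
Samples: perfect squares: 1², 2², 3², …; 1, 4, 9, 16, 25 → 36.
For the drops, +10 each step: 36, 46, 56, 66, 76 → 86.
Putting it together: 51 mL, 36 samples, 86 drops.

51 mL, 36 samples, 86 drops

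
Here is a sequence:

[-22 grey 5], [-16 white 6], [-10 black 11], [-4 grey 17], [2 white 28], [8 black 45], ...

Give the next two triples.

For the first coordinate, +6 each step: -22, -16, -10, -4, 2, 8 → 14 → 20.
Shade goes grey, white, black, grey, white, black → grey → white (repeats grey → white → black).
Third coordinate: 5, 6, 11, 17, 28, 45 → 73 → 118 (each term is the sum of the two before it).
Putting the parts together: [14 grey 73] and then [20 white 118].

[14 grey 73], [20 white 118]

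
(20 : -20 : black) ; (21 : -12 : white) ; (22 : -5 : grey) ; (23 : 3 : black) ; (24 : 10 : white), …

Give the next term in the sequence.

(25 : 18 : grey)

First component: 20, 21, 22, 23, 24 → 25 (+1 each step).
Second component goes -20, -12, -5, 3, 10 → 18 (alternating steps +8, +7, +8, +7, …).
Shade: repeats black → white → grey; black, white, grey, black, white → grey.
Combining the parts gives (25 : 18 : grey).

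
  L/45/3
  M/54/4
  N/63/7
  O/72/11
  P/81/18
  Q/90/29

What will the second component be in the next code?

99

Letter: L, M, N, O, P, Q → R (letters move forward 1 place in the alphabet).
Second component: 45, 54, 63, 72, 81, 90 → 99 (+9 each step).
Third component: 3, 4, 7, 11, 18, 29 → 47 (each term is the sum of the two before it).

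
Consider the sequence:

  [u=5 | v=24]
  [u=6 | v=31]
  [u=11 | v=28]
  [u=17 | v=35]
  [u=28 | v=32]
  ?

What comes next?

U goes 5, 6, 11, 17, 28 → 45 (each term is the sum of the two before it).
V: alternating steps +7, −3, +7, −3, …; 24, 31, 28, 35, 32 → 39.
So the next tuple is [u=45 | v=39].

[u=45 | v=39]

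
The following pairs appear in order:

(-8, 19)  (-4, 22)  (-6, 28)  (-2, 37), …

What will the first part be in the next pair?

First part: -8, -4, -6, -2 → -4 (alternating steps +4, −2, +4, −2, …).

-4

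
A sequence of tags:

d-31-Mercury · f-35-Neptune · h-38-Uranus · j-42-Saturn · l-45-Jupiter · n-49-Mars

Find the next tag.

p-52-Earth

Letter: letters move forward 2 places in the alphabet, so d, f, h, j, l, n → p.
Second component goes 31, 35, 38, 42, 45, 49 → 52 (alternating steps +4, +3, +4, +3, …).
Planet — runs backward through the planets Mercury→Neptune: Mercury, Neptune, Uranus, Saturn, Jupiter, Mars → Earth.
Combining the parts gives p-52-Earth.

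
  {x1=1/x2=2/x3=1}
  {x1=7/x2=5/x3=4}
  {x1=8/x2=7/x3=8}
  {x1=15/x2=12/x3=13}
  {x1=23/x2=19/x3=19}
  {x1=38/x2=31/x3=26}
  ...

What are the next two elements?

{x1=61/x2=50/x3=34}, {x1=99/x2=81/x3=43}

X1: 1, 7, 8, 15, 23, 38 → 61 → 99 (each term is the sum of the two before it).
X2 — each term is the sum of the two before it: 2, 5, 7, 12, 19, 31 → 50 → 81.
X3: 1, 4, 8, 13, 19, 26 → 34 → 43 (differences are 3, 4, 5, … (increasing by 1 each time)).
Putting the parts together: {x1=61/x2=50/x3=34} and then {x1=99/x2=81/x3=43}.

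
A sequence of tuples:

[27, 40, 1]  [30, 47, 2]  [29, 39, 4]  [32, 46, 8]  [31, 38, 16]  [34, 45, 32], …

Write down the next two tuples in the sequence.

First value goes 27, 30, 29, 32, 31, 34 → 33 → 36 (alternating steps +3, −1, +3, −1, …).
Second value: 40, 47, 39, 46, 38, 45 → 37 → 44 (alternating steps +7, −8, +7, −8, …).
Third value goes 1, 2, 4, 8, 16, 32 → 64 → 128 (×2 each step).
Putting the parts together: [33, 37, 64] and then [36, 44, 128].

[33, 37, 64], [36, 44, 128]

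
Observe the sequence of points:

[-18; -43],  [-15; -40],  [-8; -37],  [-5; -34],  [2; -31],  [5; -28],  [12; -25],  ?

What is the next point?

First component goes -18, -15, -8, -5, 2, 5, 12 → 15 (alternating steps +3, +7, +3, +7, …).
Second component: +3 each step, so -43, -40, -37, -34, -31, -28, -25 → -22.
Combining the parts gives [15; -22].

[15; -22]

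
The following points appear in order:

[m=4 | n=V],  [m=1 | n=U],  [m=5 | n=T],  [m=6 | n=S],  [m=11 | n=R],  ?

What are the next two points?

M: each term is the sum of the two before it, so 4, 1, 5, 6, 11 → 17 → 28.
N — letters move back 1 place in the alphabet: V, U, T, S, R → Q → P.
So the next two points are [m=17 | n=Q] and [m=28 | n=P].

[m=17 | n=Q], [m=28 | n=P]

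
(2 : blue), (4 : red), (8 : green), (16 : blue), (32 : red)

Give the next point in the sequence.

First part — ×2 each step: 2, 4, 8, 16, 32 → 64.
Colour — repeats blue → red → green: blue, red, green, blue, red → green.
Combining the parts gives (64 : green).

(64 : green)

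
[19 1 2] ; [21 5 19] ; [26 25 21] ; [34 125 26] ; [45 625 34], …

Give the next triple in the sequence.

For the first entry, differences are 2, 5, 8, … (increasing by 3 each time): 19, 21, 26, 34, 45 → 59.
For the second entry, ×5 each step: 1, 5, 25, 125, 625 → 3125.
Third entry: always the previous value of the first entry; 2, 19, 21, 26, 34 → 45.
So the next triple is [59 3125 45].

[59 3125 45]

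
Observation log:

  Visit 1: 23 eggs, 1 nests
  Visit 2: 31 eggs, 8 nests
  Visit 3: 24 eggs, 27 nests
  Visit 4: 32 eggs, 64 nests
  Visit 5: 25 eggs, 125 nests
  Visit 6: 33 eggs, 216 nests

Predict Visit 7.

Eggs goes 23, 31, 24, 32, 25, 33 → 26 (alternating steps +8, −7, +8, −7, …).
For the nests, perfect cubes: 1³, 2³, 3³, …: 1, 8, 27, 64, 125, 216 → 343.
Combining the parts gives 26 eggs, 343 nests.

26 eggs, 343 nests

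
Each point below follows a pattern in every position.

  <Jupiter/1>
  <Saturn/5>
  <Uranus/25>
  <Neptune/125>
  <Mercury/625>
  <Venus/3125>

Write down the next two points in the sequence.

Planet: runs through the planets Mercury→Neptune, so Jupiter, Saturn, Uranus, Neptune, Mercury, Venus → Earth → Mars.
Second part — ×5 each step: 1, 5, 25, 125, 625, 3125 → 15625 → 78125.
So the next two points are <Earth/15625> and <Mars/78125>.

<Earth/15625>, <Mars/78125>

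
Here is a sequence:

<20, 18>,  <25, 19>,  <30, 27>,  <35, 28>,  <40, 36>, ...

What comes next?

<45, 37>

First part: 20, 25, 30, 35, 40 → 45 (+5 each step).
Second part: alternating steps +1, +8, +1, +8, …, so 18, 19, 27, 28, 36 → 37.
Combining the parts gives <45, 37>.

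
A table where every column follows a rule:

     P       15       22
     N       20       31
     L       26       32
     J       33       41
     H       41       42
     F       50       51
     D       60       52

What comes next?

B  71  61

Letter: P, N, L, J, H, F, D → B (letters move back 2 places in the alphabet).
Second component: differences are 5, 6, 7, … (increasing by 1 each time); 15, 20, 26, 33, 41, 50, 60 → 71.
For the third component, alternating steps +9, +1, +9, +1, …: 22, 31, 32, 41, 42, 51, 52 → 61.
Combining the parts gives B  71  61.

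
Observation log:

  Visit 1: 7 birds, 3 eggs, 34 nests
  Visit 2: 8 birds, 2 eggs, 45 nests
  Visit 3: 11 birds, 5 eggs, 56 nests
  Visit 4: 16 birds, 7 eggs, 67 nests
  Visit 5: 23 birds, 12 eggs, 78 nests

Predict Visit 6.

32 birds, 19 eggs, 89 nests

Birds goes 7, 8, 11, 16, 23 → 32 (differences are 1, 3, 5, … (increasing by 2 each time)).
Eggs: each term is the sum of the two before it, so 3, 2, 5, 7, 12 → 19.
Nests: +11 each step; 34, 45, 56, 67, 78 → 89.
So the next line is 32 birds, 19 eggs, 89 nests.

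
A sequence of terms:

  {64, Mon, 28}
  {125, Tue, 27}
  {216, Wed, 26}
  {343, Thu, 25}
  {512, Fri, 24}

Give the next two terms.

First slot: perfect cubes: 4³, 5³, 6³, …, so 64, 125, 216, 343, 512 → 729 → 1000.
Day: runs through the weekdays Mon→Sun; Mon, Tue, Wed, Thu, Fri → Sat → Sun.
Third slot: −1 each step, so 28, 27, 26, 25, 24 → 23 → 22.
Putting the parts together: {729, Sat, 23} and then {1000, Sun, 22}.

{729, Sat, 23}, {1000, Sun, 22}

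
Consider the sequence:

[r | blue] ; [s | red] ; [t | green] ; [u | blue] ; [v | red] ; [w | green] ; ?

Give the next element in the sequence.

[x | blue]

Letter goes r, s, t, u, v, w → x (letters move forward 1 place in the alphabet).
Colour: repeats blue → red → green, so blue, red, green, blue, red, green → blue.
Combining the parts gives [x | blue].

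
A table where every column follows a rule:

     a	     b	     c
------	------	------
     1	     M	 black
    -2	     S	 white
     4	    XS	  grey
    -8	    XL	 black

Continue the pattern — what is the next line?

16  L  white

Column a goes 1, -2, 4, -8 → 16 (×(-2) each step).
Column b — runs backward through clothing sizes XS→XL: M, S, XS, XL → L.
Column c: black, white, grey, black → white (repeats black → white → grey).
Putting it together: 16  L  white.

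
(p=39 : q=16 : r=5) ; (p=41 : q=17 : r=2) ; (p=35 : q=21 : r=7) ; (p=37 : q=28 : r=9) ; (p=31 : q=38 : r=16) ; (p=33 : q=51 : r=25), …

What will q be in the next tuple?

67

Q: differences are 1, 4, 7, … (increasing by 3 each time), so 16, 17, 21, 28, 38, 51 → 67.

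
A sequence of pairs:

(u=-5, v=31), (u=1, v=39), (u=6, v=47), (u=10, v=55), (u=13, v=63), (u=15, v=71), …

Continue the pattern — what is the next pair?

(u=16, v=79)

U: differences are 6, 5, 4, … (decreasing by 1 each time); -5, 1, 6, 10, 13, 15 → 16.
V goes 31, 39, 47, 55, 63, 71 → 79 (+8 each step).
Putting it together: (u=16, v=79).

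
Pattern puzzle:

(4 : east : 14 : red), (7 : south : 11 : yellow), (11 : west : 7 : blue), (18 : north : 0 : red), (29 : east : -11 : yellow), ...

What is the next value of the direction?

south

Direction: repeats east → south → west → north, so east, south, west, north, east → south.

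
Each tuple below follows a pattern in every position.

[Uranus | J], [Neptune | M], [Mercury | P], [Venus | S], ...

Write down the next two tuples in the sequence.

Planet: runs through the planets Mercury→Neptune; Uranus, Neptune, Mercury, Venus → Earth → Mars.
Letter — letters move forward 3 places in the alphabet: J, M, P, S → V → Y.
Putting the parts together: [Earth | V] and then [Mars | Y].

[Earth | V], [Mars | Y]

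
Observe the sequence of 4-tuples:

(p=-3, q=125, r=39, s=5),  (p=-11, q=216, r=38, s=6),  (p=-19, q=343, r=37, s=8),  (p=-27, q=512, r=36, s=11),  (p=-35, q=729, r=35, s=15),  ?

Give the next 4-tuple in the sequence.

P: -3, -11, -19, -27, -35 → -43 (−8 each step).
Q: perfect cubes: 5³, 6³, 7³, …; 125, 216, 343, 512, 729 → 1000.
R: −1 each step, so 39, 38, 37, 36, 35 → 34.
For the s, differences are 1, 2, 3, … (increasing by 1 each time): 5, 6, 8, 11, 15 → 20.
Putting it together: (p=-43, q=1000, r=34, s=20).

(p=-43, q=1000, r=34, s=20)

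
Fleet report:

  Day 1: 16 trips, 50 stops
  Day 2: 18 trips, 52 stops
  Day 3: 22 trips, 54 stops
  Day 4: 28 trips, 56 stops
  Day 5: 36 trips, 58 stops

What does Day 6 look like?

46 trips, 60 stops

Trips — differences are 2, 4, 6, … (increasing by 2 each time): 16, 18, 22, 28, 36 → 46.
For the stops, +2 each step: 50, 52, 54, 56, 58 → 60.
Combining the parts gives 46 trips, 60 stops.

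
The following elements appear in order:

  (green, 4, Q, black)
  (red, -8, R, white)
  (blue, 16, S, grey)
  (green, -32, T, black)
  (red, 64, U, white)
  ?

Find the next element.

Colour: repeats green → red → blue; green, red, blue, green, red → blue.
Second entry: ×(-2) each step, so 4, -8, 16, -32, 64 → -128.
Letter — letters move forward 1 place in the alphabet: Q, R, S, T, U → V.
Shade — repeats black → white → grey: black, white, grey, black, white → grey.
So the next element is (blue, -128, V, grey).

(blue, -128, V, grey)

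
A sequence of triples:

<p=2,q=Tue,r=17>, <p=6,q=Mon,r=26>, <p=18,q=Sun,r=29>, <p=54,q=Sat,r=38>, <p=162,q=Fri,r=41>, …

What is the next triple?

P goes 2, 6, 18, 54, 162 → 486 (×3 each step).
Q: runs backward through the weekdays Mon→Sun, so Tue, Mon, Sun, Sat, Fri → Thu.
R: alternating steps +9, +3, +9, +3, …; 17, 26, 29, 38, 41 → 50.
Combining the parts gives <p=486,q=Thu,r=50>.

<p=486,q=Thu,r=50>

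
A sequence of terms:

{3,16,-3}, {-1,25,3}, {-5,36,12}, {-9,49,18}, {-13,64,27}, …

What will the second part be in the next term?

81

First part — −4 each step: 3, -1, -5, -9, -13 → -17.
Second part: perfect squares: 4², 5², 6², …; 16, 25, 36, 49, 64 → 81.
Third part: alternating steps +6, +9, +6, +9, …; -3, 3, 12, 18, 27 → 33.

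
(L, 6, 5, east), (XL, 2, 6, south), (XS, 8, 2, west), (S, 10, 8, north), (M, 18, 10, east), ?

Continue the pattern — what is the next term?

(L, 28, 18, south)

For the size, runs through clothing sizes XS→XL: L, XL, XS, S, M → L.
For the second slot, each term is the sum of the two before it: 6, 2, 8, 10, 18 → 28.
For the third slot, always the previous value of the second slot: 5, 6, 2, 8, 10 → 18.
For the direction, repeats east → south → west → north: east, south, west, north, east → south.
Combining the parts gives (L, 28, 18, south).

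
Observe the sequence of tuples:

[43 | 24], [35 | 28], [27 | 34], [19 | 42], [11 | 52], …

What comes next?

[3 | 64]

First component goes 43, 35, 27, 19, 11 → 3 (−8 each step).
Second component: differences are 4, 6, 8, … (increasing by 2 each time), so 24, 28, 34, 42, 52 → 64.
Putting it together: [3 | 64].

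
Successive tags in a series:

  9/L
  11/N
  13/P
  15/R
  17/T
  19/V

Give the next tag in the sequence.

First component: 9, 11, 13, 15, 17, 19 → 21 (+2 each step).
Letter: L, N, P, R, T, V → X (letters move forward 2 places in the alphabet).
Combining the parts gives 21/X.

21/X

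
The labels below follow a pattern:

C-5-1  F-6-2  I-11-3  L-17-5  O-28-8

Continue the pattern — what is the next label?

For the letter, letters move forward 3 places in the alphabet: C, F, I, L, O → R.
For the second component, each term is the sum of the two before it: 5, 6, 11, 17, 28 → 45.
Third component: each term is the sum of the two before it; 1, 2, 3, 5, 8 → 13.
So the next label is R-45-13.

R-45-13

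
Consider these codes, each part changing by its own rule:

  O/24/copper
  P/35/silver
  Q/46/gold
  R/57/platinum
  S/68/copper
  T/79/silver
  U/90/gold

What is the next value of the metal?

platinum

Metal — repeats copper → silver → gold → platinum: copper, silver, gold, platinum, copper, silver, gold → platinum.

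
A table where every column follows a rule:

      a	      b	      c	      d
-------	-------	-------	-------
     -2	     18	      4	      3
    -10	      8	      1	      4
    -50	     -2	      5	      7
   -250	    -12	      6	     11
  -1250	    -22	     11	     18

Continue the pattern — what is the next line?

Column a: ×5 each step, so -2, -10, -50, -250, -1250 → -6250.
Column b: −10 each step; 18, 8, -2, -12, -22 → -32.
For the column c, each term is the sum of the two before it: 4, 1, 5, 6, 11 → 17.
Column d: each term is the sum of the two before it; 3, 4, 7, 11, 18 → 29.
Putting it together: -6250  -32  17  29.

-6250  -32  17  29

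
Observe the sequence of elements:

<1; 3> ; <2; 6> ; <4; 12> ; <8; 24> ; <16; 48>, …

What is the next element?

<32; 96>

For the first component, ×2 each step: 1, 2, 4, 8, 16 → 32.
Second component: 3, 6, 12, 24, 48 → 96 (always 3 × the first component).
So the next element is <32; 96>.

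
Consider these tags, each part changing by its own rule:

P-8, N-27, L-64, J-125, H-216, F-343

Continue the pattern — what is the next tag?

D-512

For the letter, letters move back 2 places in the alphabet: P, N, L, J, H, F → D.
Second component goes 8, 27, 64, 125, 216, 343 → 512 (perfect cubes: 2³, 3³, 4³, …).
Putting it together: D-512.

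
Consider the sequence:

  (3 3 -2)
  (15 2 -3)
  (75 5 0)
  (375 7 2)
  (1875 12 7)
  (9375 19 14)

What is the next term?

First part: ×5 each step, so 3, 15, 75, 375, 1875, 9375 → 46875.
For the second part, each term is the sum of the two before it: 3, 2, 5, 7, 12, 19 → 31.
Third part: always 5 less than the second part, so -2, -3, 0, 2, 7, 14 → 26.
Putting it together: (46875 31 26).

(46875 31 26)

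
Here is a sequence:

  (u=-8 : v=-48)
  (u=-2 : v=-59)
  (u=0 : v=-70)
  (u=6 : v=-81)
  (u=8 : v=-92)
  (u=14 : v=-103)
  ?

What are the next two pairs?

U: alternating steps +6, +2, +6, +2, …, so -8, -2, 0, 6, 8, 14 → 16 → 22.
V — −11 each step: -48, -59, -70, -81, -92, -103 → -114 → -125.
Putting the parts together: (u=16 : v=-114) and then (u=22 : v=-125).

(u=16 : v=-114), (u=22 : v=-125)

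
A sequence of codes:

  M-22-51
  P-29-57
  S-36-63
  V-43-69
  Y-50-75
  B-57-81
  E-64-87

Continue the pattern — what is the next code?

Letter: M, P, S, V, Y, B, E → H (letters move forward 3 places in the alphabet, wrapping Z→A).
Second component: +7 each step, so 22, 29, 36, 43, 50, 57, 64 → 71.
Third component: +6 each step, so 51, 57, 63, 69, 75, 81, 87 → 93.
So the next code is H-71-93.

H-71-93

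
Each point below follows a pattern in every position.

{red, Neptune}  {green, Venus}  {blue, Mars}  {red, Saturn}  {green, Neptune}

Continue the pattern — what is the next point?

Colour: repeats red → green → blue, so red, green, blue, red, green → blue.
For the planet, repeats Neptune → Venus → Mars → Saturn: Neptune, Venus, Mars, Saturn, Neptune → Venus.
Putting it together: {blue, Venus}.

{blue, Venus}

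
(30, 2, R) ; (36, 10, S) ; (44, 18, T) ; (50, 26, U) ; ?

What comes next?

(58, 34, V)

First entry — alternating steps +6, +8, +6, +8, …: 30, 36, 44, 50 → 58.
Second entry goes 2, 10, 18, 26 → 34 (+8 each step).
Letter: letters move forward 1 place in the alphabet; R, S, T, U → V.
Putting it together: (58, 34, V).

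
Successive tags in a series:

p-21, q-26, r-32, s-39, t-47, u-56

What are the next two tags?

Letter: letters move forward 1 place in the alphabet, so p, q, r, s, t, u → v → w.
For the second component, differences are 5, 6, 7, … (increasing by 1 each time): 21, 26, 32, 39, 47, 56 → 66 → 77.
Putting the parts together: v-66 and then w-77.

v-66 then w-77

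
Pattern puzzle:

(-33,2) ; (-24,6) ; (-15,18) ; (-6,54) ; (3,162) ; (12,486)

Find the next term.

(21,1458)

First component: +9 each step; -33, -24, -15, -6, 3, 12 → 21.
Second component: 2, 6, 18, 54, 162, 486 → 1458 (×3 each step).
Putting it together: (21,1458).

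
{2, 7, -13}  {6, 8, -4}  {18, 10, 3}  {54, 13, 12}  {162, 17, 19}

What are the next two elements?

{486, 22, 28}, {1458, 28, 35}

First value: 2, 6, 18, 54, 162 → 486 → 1458 (×3 each step).
For the second value, differences are 1, 2, 3, … (increasing by 1 each time): 7, 8, 10, 13, 17 → 22 → 28.
Third value goes -13, -4, 3, 12, 19 → 28 → 35 (alternating steps +9, +7, +9, +7, …).
So the next two elements are {486, 22, 28} and {1458, 28, 35}.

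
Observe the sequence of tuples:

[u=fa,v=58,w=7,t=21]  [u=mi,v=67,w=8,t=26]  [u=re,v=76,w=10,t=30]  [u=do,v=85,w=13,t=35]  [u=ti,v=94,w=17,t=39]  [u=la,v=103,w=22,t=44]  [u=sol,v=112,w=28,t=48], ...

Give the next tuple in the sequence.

[u=fa,v=121,w=35,t=53]

U — runs backward through the solfège scale do→ti: fa, mi, re, do, ti, la, sol → fa.
V: 58, 67, 76, 85, 94, 103, 112 → 121 (+9 each step).
W: differences are 1, 2, 3, … (increasing by 1 each time); 7, 8, 10, 13, 17, 22, 28 → 35.
T — alternating steps +5, +4, +5, +4, …: 21, 26, 30, 35, 39, 44, 48 → 53.
Putting it together: [u=fa,v=121,w=35,t=53].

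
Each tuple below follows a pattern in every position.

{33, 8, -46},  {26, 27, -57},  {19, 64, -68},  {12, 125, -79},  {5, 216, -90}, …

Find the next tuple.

First coordinate: 33, 26, 19, 12, 5 → -2 (−7 each step).
Second coordinate — perfect cubes: 2³, 3³, 4³, …: 8, 27, 64, 125, 216 → 343.
Third coordinate: −11 each step; -46, -57, -68, -79, -90 → -101.
Putting it together: {-2, 343, -101}.

{-2, 343, -101}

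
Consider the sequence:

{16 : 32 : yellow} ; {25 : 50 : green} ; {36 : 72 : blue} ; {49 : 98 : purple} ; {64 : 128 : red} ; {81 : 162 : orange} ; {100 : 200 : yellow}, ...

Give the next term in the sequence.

First value: 16, 25, 36, 49, 64, 81, 100 → 121 (perfect squares: 4², 5², 6², …).
Second value: 32, 50, 72, 98, 128, 162, 200 → 242 (always 2 × the first value).
Colour: repeats yellow → green → blue → purple → red → orange, so yellow, green, blue, purple, red, orange, yellow → green.
Combining the parts gives {121 : 242 : green}.

{121 : 242 : green}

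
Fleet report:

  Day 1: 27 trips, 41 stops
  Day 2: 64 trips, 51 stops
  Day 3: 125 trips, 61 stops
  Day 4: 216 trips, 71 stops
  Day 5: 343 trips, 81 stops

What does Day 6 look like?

512 trips, 91 stops

For the trips, perfect cubes: 3³, 4³, 5³, …: 27, 64, 125, 216, 343 → 512.
For the stops, +10 each step: 41, 51, 61, 71, 81 → 91.
Combining the parts gives 512 trips, 91 stops.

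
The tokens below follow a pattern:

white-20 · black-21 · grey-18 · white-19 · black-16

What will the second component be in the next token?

Second component: alternating steps +1, −3, +1, −3, …; 20, 21, 18, 19, 16 → 17.

17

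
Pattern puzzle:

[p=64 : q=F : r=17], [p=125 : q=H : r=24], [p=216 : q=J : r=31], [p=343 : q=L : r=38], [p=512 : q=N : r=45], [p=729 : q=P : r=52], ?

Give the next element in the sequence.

[p=1000 : q=R : r=59]

P goes 64, 125, 216, 343, 512, 729 → 1000 (perfect cubes: 4³, 5³, 6³, …).
Q: letters move forward 2 places in the alphabet, so F, H, J, L, N, P → R.
For the r, +7 each step: 17, 24, 31, 38, 45, 52 → 59.
Putting it together: [p=1000 : q=R : r=59].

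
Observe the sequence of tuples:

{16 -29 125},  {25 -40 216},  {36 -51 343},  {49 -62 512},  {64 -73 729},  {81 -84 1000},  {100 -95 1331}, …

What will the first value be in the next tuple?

First value: perfect squares: 4², 5², 6², …; 16, 25, 36, 49, 64, 81, 100 → 121.

121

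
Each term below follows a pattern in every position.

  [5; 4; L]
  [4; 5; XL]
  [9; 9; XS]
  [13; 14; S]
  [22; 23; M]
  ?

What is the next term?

For the first component, each term is the sum of the two before it: 5, 4, 9, 13, 22 → 35.
Second component: 4, 5, 9, 14, 23 → 37 (each term is the sum of the two before it).
Size — runs through clothing sizes XS→XL: L, XL, XS, S, M → L.
Combining the parts gives [35; 37; L].

[35; 37; L]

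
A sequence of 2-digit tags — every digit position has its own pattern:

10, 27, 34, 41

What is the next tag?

58

For the first digit, +1 each step, mod 10: 1, 2, 3, 4 → 5.
Second digit: −3 each step, mod 10; 0, 7, 4, 1 → 8.
So the next tag is 58.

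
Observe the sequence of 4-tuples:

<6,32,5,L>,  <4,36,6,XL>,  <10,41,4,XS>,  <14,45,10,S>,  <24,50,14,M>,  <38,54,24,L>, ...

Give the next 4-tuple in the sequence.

First component: each term is the sum of the two before it; 6, 4, 10, 14, 24, 38 → 62.
Second component goes 32, 36, 41, 45, 50, 54 → 59 (alternating steps +4, +5, +4, +5, …).
For the third component, always the previous value of the first component: 5, 6, 4, 10, 14, 24 → 38.
Size — repeats L → XL → XS → S → M: L, XL, XS, S, M, L → XL.
Putting it together: <62,59,38,XL>.

<62,59,38,XL>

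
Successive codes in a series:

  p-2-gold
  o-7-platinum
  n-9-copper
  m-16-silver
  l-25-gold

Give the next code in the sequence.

Letter: letters move back 1 place in the alphabet; p, o, n, m, l → k.
Second component: 2, 7, 9, 16, 25 → 41 (each term is the sum of the two before it).
Metal goes gold, platinum, copper, silver, gold → platinum (repeats gold → platinum → copper → silver).
Combining the parts gives k-41-platinum.

k-41-platinum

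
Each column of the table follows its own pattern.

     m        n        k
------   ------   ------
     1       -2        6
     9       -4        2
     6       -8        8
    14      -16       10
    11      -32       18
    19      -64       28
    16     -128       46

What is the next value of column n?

Column m: alternating steps +8, −3, +8, −3, …, so 1, 9, 6, 14, 11, 19, 16 → 24.
Column n goes -2, -4, -8, -16, -32, -64, -128 → -256 (×2 each step).
For the column k, each term is the sum of the two before it: 6, 2, 8, 10, 18, 28, 46 → 74.

-256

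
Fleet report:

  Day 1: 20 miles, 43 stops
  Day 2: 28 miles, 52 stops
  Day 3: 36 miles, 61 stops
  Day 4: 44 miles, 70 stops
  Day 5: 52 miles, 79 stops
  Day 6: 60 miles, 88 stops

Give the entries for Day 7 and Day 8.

Miles: 20, 28, 36, 44, 52, 60 → 68 → 76 (+8 each step).
Stops — +9 each step: 43, 52, 61, 70, 79, 88 → 97 → 106.
So the next two lines are 68 miles, 97 stops and 76 miles, 106 stops.

68 miles, 97 stops; 76 miles, 106 stops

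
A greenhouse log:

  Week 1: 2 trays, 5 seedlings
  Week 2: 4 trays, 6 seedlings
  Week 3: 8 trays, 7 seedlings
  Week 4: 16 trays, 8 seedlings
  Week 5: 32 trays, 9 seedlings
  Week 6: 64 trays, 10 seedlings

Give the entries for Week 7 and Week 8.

Trays: ×2 each step, so 2, 4, 8, 16, 32, 64 → 128 → 256.
Seedlings: +1 each step, so 5, 6, 7, 8, 9, 10 → 11 → 12.
So the next two lines are 128 trays, 11 seedlings and 256 trays, 12 seedlings.

128 trays, 11 seedlings; 256 trays, 12 seedlings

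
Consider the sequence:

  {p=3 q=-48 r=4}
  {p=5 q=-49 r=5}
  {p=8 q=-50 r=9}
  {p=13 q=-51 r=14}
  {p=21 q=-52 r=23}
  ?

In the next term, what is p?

34

For the p, each term is the sum of the two before it: 3, 5, 8, 13, 21 → 34.
Q: −1 each step; -48, -49, -50, -51, -52 → -53.
R: 4, 5, 9, 14, 23 → 37 (each term is the sum of the two before it).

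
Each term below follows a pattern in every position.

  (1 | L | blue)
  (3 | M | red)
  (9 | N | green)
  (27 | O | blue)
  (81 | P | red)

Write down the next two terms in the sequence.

First slot goes 1, 3, 9, 27, 81 → 243 → 729 (×3 each step).
Letter goes L, M, N, O, P → Q → R (letters move forward 1 place in the alphabet).
Colour: repeats blue → red → green, so blue, red, green, blue, red → green → blue.
Putting the parts together: (243 | Q | green) and then (729 | R | blue).

(243 | Q | green), (729 | R | blue)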